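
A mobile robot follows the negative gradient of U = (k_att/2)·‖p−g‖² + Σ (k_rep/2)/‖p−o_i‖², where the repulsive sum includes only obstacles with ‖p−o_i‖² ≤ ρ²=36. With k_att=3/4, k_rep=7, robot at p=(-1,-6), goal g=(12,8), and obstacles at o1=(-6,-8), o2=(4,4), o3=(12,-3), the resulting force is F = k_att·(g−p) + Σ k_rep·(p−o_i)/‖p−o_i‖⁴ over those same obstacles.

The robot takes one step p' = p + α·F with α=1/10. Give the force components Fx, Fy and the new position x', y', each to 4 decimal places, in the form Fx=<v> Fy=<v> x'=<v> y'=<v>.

Fx=9.7916 Fy=10.5166 x'=-0.0208 y'=-4.9483

F_att = 3/4·(g−p) = 3/4·(13,14) = (9.7500,10.5000)
o1: d²=29 ≤ ρ²=36; F_rep = 7·(5,2)/29² = (0.0416,0.0166)
o2: d²=125 > ρ²=36 → inactive
o3: d²=178 > ρ²=36 → inactive
F = F_att + ΣF_rep = (9.7916,10.5166)
p' = p + 1/10·F = (-0.0208,-4.9483)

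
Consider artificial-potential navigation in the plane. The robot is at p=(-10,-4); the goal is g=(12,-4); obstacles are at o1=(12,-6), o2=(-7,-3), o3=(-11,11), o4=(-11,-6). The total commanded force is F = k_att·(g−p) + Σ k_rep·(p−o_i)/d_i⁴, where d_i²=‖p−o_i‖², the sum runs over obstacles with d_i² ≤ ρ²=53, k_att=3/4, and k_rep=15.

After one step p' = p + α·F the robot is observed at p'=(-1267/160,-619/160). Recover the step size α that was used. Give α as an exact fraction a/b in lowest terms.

α = 1/8

F_att = 3/4·(g−p) = 3/4·(22,0) = (16.5000,0.0000)
o1: d²=488 > ρ²=53 → inactive
o2: d²=10 ≤ ρ²=53; F_rep = 15·(-3,-1)/10² = (-0.4500,-0.1500)
o3: d²=226 > ρ²=53 → inactive
o4: d²=5 ≤ ρ²=53; F_rep = 15·(1,2)/5² = (0.6000,1.2000)
F = F_att + ΣF_rep = (16.6500,1.0500)
Δp = p'−p = (2.0812,0.1313); α = Δx/Fx = (333/160) / (333/20) = 1/8
check: Δy/Fy = (21/160) / (21/20) = 1/8 ✓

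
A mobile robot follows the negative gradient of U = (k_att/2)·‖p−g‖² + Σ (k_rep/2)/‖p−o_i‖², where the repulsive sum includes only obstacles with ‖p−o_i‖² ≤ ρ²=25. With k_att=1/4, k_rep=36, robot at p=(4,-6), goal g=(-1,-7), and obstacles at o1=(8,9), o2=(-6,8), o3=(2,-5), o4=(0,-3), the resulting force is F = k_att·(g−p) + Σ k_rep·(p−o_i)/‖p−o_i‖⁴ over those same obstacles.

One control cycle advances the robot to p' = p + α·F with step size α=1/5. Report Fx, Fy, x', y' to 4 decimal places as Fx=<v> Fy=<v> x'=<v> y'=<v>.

F_att = 1/4·(g−p) = 1/4·(-5,-1) = (-1.2500,-0.2500)
o1: d²=241 > ρ²=25 → inactive
o2: d²=296 > ρ²=25 → inactive
o3: d²=5 ≤ ρ²=25; F_rep = 36·(2,-1)/5² = (2.8800,-1.4400)
o4: d²=25 ≤ ρ²=25; F_rep = 36·(4,-3)/25² = (0.2304,-0.1728)
F = F_att + ΣF_rep = (1.8604,-1.8628)
p' = p + 1/5·F = (4.3721,-6.3726)

Fx=1.8604 Fy=-1.8628 x'=4.3721 y'=-6.3726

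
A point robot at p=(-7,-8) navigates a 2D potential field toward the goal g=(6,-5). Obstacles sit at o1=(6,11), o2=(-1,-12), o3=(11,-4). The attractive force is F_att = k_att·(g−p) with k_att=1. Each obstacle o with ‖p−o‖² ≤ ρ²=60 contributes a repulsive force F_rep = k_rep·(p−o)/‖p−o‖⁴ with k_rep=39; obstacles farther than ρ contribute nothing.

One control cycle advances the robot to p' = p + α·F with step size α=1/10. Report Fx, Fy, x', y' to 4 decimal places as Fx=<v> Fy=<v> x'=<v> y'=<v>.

Fx=12.9135 Fy=3.0577 x'=-5.7087 y'=-7.6942

F_att = 1·(g−p) = 1·(13,3) = (13.0000,3.0000)
o1: d²=530 > ρ²=60 → inactive
o2: d²=52 ≤ ρ²=60; F_rep = 39·(-6,4)/52² = (-0.0865,0.0577)
o3: d²=340 > ρ²=60 → inactive
F = F_att + ΣF_rep = (12.9135,3.0577)
p' = p + 1/10·F = (-5.7087,-7.6942)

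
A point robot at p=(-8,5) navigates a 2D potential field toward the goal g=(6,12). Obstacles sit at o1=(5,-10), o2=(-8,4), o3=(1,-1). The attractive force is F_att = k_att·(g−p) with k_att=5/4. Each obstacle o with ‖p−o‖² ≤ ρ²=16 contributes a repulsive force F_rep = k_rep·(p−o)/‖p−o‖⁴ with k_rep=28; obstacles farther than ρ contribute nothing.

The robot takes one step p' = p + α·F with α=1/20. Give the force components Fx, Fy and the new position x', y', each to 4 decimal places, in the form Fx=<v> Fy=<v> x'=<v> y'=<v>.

F_att = 5/4·(g−p) = 5/4·(14,7) = (17.5000,8.7500)
o1: d²=394 > ρ²=16 → inactive
o2: d²=1 ≤ ρ²=16; F_rep = 28·(0,1)/1² = (0.0000,28.0000)
o3: d²=117 > ρ²=16 → inactive
F = F_att + ΣF_rep = (17.5000,36.7500)
p' = p + 1/20·F = (-7.1250,6.8375)

Fx=17.5000 Fy=36.7500 x'=-7.1250 y'=6.8375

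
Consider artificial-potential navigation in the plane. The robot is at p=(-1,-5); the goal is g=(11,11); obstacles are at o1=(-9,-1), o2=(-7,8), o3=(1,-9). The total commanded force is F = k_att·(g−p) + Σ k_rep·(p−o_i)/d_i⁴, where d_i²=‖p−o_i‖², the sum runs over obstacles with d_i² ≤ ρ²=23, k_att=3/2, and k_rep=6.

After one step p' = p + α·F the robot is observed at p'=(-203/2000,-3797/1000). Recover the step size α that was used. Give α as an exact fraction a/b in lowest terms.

F_att = 3/2·(g−p) = 3/2·(12,16) = (18.0000,24.0000)
o1: d²=80 > ρ²=23 → inactive
o2: d²=205 > ρ²=23 → inactive
o3: d²=20 ≤ ρ²=23; F_rep = 6·(-2,4)/20² = (-0.0300,0.0600)
F = F_att + ΣF_rep = (17.9700,24.0600)
Δp = p'−p = (0.8985,1.2030); α = Δx/Fx = (1797/2000) / (1797/100) = 1/20
check: Δy/Fy = (1203/1000) / (1203/50) = 1/20 ✓

α = 1/20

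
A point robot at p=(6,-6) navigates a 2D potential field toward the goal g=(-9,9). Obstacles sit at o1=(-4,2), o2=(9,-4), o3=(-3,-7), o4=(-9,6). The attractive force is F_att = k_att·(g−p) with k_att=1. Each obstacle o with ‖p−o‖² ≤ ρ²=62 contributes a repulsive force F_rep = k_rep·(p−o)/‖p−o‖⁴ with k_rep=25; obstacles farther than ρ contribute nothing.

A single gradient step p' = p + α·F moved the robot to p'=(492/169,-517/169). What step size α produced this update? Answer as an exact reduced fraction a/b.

F_att = 1·(g−p) = 1·(-15,15) = (-15.0000,15.0000)
o1: d²=164 > ρ²=62 → inactive
o2: d²=13 ≤ ρ²=62; F_rep = 25·(-3,-2)/13² = (-0.4438,-0.2959)
o3: d²=82 > ρ²=62 → inactive
o4: d²=369 > ρ²=62 → inactive
F = F_att + ΣF_rep = (-15.4438,14.7041)
Δp = p'−p = (-3.0888,2.9408); α = Δx/Fx = (-522/169) / (-2610/169) = 1/5
check: Δy/Fy = (497/169) / (2485/169) = 1/5 ✓

α = 1/5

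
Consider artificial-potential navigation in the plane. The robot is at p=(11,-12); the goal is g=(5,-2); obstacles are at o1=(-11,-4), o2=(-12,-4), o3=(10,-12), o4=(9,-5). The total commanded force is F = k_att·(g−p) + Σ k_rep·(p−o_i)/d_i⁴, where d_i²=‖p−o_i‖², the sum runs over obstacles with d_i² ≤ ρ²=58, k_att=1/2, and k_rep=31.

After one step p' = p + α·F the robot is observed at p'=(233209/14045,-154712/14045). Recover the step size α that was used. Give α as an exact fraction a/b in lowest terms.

α = 1/5

F_att = 1/2·(g−p) = 1/2·(-6,10) = (-3.0000,5.0000)
o1: d²=548 > ρ²=58 → inactive
o2: d²=593 > ρ²=58 → inactive
o3: d²=1 ≤ ρ²=58; F_rep = 31·(1,0)/1² = (31.0000,0.0000)
o4: d²=53 ≤ ρ²=58; F_rep = 31·(2,-7)/53² = (0.0221,-0.0773)
F = F_att + ΣF_rep = (28.0221,4.9227)
Δp = p'−p = (5.6044,0.9845); α = Δx/Fx = (78714/14045) / (78714/2809) = 1/5
check: Δy/Fy = (13828/14045) / (13828/2809) = 1/5 ✓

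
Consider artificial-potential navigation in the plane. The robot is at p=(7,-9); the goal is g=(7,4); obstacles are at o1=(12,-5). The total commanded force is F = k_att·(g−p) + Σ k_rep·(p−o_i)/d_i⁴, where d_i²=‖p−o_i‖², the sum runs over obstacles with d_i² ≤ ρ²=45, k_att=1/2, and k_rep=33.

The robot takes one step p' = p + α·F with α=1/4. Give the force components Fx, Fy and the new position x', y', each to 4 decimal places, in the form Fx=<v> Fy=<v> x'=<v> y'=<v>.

Fx=-0.0982 Fy=6.4215 x'=6.9755 y'=-7.3946

F_att = 1/2·(g−p) = 1/2·(0,13) = (0.0000,6.5000)
o1: d²=41 ≤ ρ²=45; F_rep = 33·(-5,-4)/41² = (-0.0982,-0.0785)
F = F_att + ΣF_rep = (-0.0982,6.4215)
p' = p + 1/4·F = (6.9755,-7.3946)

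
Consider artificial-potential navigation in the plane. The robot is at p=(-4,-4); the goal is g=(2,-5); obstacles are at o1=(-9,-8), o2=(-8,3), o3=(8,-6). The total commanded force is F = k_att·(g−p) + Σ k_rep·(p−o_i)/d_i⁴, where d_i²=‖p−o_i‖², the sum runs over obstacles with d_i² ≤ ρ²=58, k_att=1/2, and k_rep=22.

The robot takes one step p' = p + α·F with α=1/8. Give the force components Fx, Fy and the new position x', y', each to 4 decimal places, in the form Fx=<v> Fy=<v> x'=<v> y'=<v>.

Fx=3.0654 Fy=-0.4477 x'=-3.6168 y'=-4.0560

F_att = 1/2·(g−p) = 1/2·(6,-1) = (3.0000,-0.5000)
o1: d²=41 ≤ ρ²=58; F_rep = 22·(5,4)/41² = (0.0654,0.0523)
o2: d²=65 > ρ²=58 → inactive
o3: d²=148 > ρ²=58 → inactive
F = F_att + ΣF_rep = (3.0654,-0.4477)
p' = p + 1/8·F = (-3.6168,-4.0560)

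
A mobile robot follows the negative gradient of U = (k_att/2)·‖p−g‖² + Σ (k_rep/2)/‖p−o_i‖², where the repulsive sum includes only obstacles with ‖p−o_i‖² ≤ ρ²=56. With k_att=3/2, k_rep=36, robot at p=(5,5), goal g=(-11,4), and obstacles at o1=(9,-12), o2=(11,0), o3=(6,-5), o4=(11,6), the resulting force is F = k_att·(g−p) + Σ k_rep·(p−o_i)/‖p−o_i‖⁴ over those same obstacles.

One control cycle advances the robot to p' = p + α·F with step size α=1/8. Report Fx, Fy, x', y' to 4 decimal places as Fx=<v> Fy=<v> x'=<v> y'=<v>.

F_att = 3/2·(g−p) = 3/2·(-16,-1) = (-24.0000,-1.5000)
o1: d²=305 > ρ²=56 → inactive
o2: d²=61 > ρ²=56 → inactive
o3: d²=101 > ρ²=56 → inactive
o4: d²=37 ≤ ρ²=56; F_rep = 36·(-6,-1)/37² = (-0.1578,-0.0263)
F = F_att + ΣF_rep = (-24.1578,-1.5263)
p' = p + 1/8·F = (1.9803,4.8092)

Fx=-24.1578 Fy=-1.5263 x'=1.9803 y'=4.8092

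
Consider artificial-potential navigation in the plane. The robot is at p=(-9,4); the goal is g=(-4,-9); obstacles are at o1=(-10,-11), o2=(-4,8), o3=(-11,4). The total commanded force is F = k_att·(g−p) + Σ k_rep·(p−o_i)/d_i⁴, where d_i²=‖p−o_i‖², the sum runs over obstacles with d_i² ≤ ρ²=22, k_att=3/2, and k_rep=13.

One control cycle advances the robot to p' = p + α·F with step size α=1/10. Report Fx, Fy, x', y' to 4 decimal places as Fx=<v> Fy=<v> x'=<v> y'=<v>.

Fx=9.1250 Fy=-19.5000 x'=-8.0875 y'=2.0500

F_att = 3/2·(g−p) = 3/2·(5,-13) = (7.5000,-19.5000)
o1: d²=226 > ρ²=22 → inactive
o2: d²=41 > ρ²=22 → inactive
o3: d²=4 ≤ ρ²=22; F_rep = 13·(2,0)/4² = (1.6250,0.0000)
F = F_att + ΣF_rep = (9.1250,-19.5000)
p' = p + 1/10·F = (-8.0875,2.0500)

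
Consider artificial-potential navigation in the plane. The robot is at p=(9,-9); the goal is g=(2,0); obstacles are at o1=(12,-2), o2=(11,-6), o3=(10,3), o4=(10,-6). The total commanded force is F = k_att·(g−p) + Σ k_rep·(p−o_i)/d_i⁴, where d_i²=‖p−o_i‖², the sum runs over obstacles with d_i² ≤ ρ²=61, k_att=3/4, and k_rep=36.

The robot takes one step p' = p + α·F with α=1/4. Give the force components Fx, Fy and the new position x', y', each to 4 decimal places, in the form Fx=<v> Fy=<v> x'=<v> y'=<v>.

F_att = 3/4·(g−p) = 3/4·(-7,9) = (-5.2500,6.7500)
o1: d²=58 ≤ ρ²=61; F_rep = 36·(-3,-7)/58² = (-0.0321,-0.0749)
o2: d²=13 ≤ ρ²=61; F_rep = 36·(-2,-3)/13² = (-0.4260,-0.6391)
o3: d²=145 > ρ²=61 → inactive
o4: d²=10 ≤ ρ²=61; F_rep = 36·(-1,-3)/10² = (-0.3600,-1.0800)
F = F_att + ΣF_rep = (-6.0681,4.9560)
p' = p + 1/4·F = (7.4830,-7.7610)

Fx=-6.0681 Fy=4.9560 x'=7.4830 y'=-7.7610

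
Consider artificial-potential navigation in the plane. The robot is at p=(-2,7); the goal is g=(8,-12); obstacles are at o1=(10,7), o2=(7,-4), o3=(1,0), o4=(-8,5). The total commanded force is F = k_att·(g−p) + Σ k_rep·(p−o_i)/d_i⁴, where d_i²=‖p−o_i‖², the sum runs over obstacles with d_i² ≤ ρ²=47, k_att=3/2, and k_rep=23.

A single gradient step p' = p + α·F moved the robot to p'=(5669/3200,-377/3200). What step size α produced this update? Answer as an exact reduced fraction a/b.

α = 1/4

F_att = 3/2·(g−p) = 3/2·(10,-19) = (15.0000,-28.5000)
o1: d²=144 > ρ²=47 → inactive
o2: d²=202 > ρ²=47 → inactive
o3: d²=58 > ρ²=47 → inactive
o4: d²=40 ≤ ρ²=47; F_rep = 23·(6,2)/40² = (0.0862,0.0288)
F = F_att + ΣF_rep = (15.0862,-28.4713)
Δp = p'−p = (3.7716,-7.1178); α = Δx/Fx = (12069/3200) / (12069/800) = 1/4
check: Δy/Fy = (-22777/3200) / (-22777/800) = 1/4 ✓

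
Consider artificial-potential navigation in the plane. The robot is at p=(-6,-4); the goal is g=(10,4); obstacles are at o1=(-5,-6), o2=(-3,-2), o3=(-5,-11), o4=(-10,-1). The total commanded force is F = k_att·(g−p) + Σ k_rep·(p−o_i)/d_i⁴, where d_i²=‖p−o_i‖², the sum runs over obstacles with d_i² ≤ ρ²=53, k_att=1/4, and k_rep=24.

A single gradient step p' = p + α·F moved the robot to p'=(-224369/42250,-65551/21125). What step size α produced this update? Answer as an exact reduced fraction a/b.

F_att = 1/4·(g−p) = 1/4·(16,8) = (4.0000,2.0000)
o1: d²=5 ≤ ρ²=53; F_rep = 24·(-1,2)/5² = (-0.9600,1.9200)
o2: d²=13 ≤ ρ²=53; F_rep = 24·(-3,-2)/13² = (-0.4260,-0.2840)
o3: d²=50 ≤ ρ²=53; F_rep = 24·(-1,7)/50² = (-0.0096,0.0672)
o4: d²=25 ≤ ρ²=53; F_rep = 24·(4,-3)/25² = (0.1536,-0.1152)
F = F_att + ΣF_rep = (2.7580,3.5880)
Δp = p'−p = (0.6895,0.8970); α = Δx/Fx = (29131/42250) / (58262/21125) = 1/4
check: Δy/Fy = (18949/21125) / (75796/21125) = 1/4 ✓

α = 1/4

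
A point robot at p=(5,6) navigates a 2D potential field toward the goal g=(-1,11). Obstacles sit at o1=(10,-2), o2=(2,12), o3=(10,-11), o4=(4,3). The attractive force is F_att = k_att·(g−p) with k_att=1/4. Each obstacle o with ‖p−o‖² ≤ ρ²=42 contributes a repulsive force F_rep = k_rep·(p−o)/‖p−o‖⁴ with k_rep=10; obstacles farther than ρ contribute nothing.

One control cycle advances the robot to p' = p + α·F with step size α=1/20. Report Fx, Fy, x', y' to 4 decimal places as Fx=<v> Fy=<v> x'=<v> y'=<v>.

F_att = 1/4·(g−p) = 1/4·(-6,5) = (-1.5000,1.2500)
o1: d²=89 > ρ²=42 → inactive
o2: d²=45 > ρ²=42 → inactive
o3: d²=314 > ρ²=42 → inactive
o4: d²=10 ≤ ρ²=42; F_rep = 10·(1,3)/10² = (0.1000,0.3000)
F = F_att + ΣF_rep = (-1.4000,1.5500)
p' = p + 1/20·F = (4.9300,6.0775)

Fx=-1.4000 Fy=1.5500 x'=4.9300 y'=6.0775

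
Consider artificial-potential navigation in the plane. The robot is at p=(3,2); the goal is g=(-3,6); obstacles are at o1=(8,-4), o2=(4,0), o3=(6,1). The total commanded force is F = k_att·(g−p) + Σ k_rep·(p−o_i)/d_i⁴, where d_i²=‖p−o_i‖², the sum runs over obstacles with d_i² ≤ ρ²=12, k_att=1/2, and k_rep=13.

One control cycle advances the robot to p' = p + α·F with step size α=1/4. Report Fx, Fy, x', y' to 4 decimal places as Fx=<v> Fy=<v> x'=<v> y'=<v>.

F_att = 1/2·(g−p) = 1/2·(-6,4) = (-3.0000,2.0000)
o1: d²=61 > ρ²=12 → inactive
o2: d²=5 ≤ ρ²=12; F_rep = 13·(-1,2)/5² = (-0.5200,1.0400)
o3: d²=10 ≤ ρ²=12; F_rep = 13·(-3,1)/10² = (-0.3900,0.1300)
F = F_att + ΣF_rep = (-3.9100,3.1700)
p' = p + 1/4·F = (2.0225,2.7925)

Fx=-3.9100 Fy=3.1700 x'=2.0225 y'=2.7925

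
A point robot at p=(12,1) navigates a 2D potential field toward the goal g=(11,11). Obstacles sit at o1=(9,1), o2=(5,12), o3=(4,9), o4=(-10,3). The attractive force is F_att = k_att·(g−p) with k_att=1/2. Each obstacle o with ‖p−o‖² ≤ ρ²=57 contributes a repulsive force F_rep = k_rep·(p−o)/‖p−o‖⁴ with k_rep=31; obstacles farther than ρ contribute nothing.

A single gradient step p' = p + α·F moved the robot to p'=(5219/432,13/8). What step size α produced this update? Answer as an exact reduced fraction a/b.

F_att = 1/2·(g−p) = 1/2·(-1,10) = (-0.5000,5.0000)
o1: d²=9 ≤ ρ²=57; F_rep = 31·(3,0)/9² = (1.1481,0.0000)
o2: d²=170 > ρ²=57 → inactive
o3: d²=128 > ρ²=57 → inactive
o4: d²=488 > ρ²=57 → inactive
F = F_att + ΣF_rep = (0.6481,5.0000)
Δp = p'−p = (0.0810,0.6250); α = Δx/Fx = (35/432) / (35/54) = 1/8
check: Δy/Fy = (5/8) / (5) = 1/8 ✓

α = 1/8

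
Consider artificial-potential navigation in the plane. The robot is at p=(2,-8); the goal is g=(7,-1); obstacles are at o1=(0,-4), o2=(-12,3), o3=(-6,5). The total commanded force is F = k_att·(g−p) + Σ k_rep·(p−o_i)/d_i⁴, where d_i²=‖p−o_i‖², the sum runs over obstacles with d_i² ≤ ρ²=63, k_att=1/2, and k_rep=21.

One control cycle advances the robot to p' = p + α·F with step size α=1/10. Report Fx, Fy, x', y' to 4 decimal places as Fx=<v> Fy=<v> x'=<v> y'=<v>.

Fx=2.6050 Fy=3.2900 x'=2.2605 y'=-7.6710

F_att = 1/2·(g−p) = 1/2·(5,7) = (2.5000,3.5000)
o1: d²=20 ≤ ρ²=63; F_rep = 21·(2,-4)/20² = (0.1050,-0.2100)
o2: d²=317 > ρ²=63 → inactive
o3: d²=233 > ρ²=63 → inactive
F = F_att + ΣF_rep = (2.6050,3.2900)
p' = p + 1/10·F = (2.2605,-7.6710)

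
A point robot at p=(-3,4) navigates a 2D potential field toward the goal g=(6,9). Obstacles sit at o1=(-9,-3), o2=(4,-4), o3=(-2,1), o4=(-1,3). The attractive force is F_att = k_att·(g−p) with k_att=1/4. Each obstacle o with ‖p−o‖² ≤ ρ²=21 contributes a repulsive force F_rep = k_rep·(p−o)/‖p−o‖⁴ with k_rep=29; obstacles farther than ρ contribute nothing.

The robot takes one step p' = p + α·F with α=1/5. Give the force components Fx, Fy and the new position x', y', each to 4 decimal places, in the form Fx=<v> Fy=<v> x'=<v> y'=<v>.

Fx=-0.3600 Fy=3.2800 x'=-3.0720 y'=4.6560

F_att = 1/4·(g−p) = 1/4·(9,5) = (2.2500,1.2500)
o1: d²=85 > ρ²=21 → inactive
o2: d²=113 > ρ²=21 → inactive
o3: d²=10 ≤ ρ²=21; F_rep = 29·(-1,3)/10² = (-0.2900,0.8700)
o4: d²=5 ≤ ρ²=21; F_rep = 29·(-2,1)/5² = (-2.3200,1.1600)
F = F_att + ΣF_rep = (-0.3600,3.2800)
p' = p + 1/5·F = (-3.0720,4.6560)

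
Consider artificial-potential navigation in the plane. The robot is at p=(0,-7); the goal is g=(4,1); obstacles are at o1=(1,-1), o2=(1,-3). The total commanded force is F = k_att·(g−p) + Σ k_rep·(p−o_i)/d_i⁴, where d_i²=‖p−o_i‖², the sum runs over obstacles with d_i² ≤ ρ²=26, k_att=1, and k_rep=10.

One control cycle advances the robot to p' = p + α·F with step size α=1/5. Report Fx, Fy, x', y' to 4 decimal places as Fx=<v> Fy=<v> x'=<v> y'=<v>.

F_att = 1·(g−p) = 1·(4,8) = (4.0000,8.0000)
o1: d²=37 > ρ²=26 → inactive
o2: d²=17 ≤ ρ²=26; F_rep = 10·(-1,-4)/17² = (-0.0346,-0.1384)
F = F_att + ΣF_rep = (3.9654,7.8616)
p' = p + 1/5·F = (0.7931,-5.4277)

Fx=3.9654 Fy=7.8616 x'=0.7931 y'=-5.4277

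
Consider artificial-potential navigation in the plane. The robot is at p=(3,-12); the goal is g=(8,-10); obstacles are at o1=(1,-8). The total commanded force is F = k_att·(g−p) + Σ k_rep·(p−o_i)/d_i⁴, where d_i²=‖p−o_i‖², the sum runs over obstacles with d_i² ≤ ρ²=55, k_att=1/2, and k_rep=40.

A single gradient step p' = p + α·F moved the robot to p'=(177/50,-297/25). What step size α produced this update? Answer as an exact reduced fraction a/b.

F_att = 1/2·(g−p) = 1/2·(5,2) = (2.5000,1.0000)
o1: d²=20 ≤ ρ²=55; F_rep = 40·(2,-4)/20² = (0.2000,-0.4000)
F = F_att + ΣF_rep = (2.7000,0.6000)
Δp = p'−p = (0.5400,0.1200); α = Δx/Fx = (27/50) / (27/10) = 1/5
check: Δy/Fy = (3/25) / (3/5) = 1/5 ✓

α = 1/5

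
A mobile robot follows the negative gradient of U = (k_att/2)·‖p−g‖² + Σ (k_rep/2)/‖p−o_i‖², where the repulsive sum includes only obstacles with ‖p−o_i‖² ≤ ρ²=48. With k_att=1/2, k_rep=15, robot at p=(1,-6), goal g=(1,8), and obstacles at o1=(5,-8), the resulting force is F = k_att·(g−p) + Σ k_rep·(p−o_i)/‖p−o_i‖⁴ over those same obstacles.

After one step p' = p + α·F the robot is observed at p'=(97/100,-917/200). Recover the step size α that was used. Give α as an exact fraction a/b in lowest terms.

F_att = 1/2·(g−p) = 1/2·(0,14) = (0.0000,7.0000)
o1: d²=20 ≤ ρ²=48; F_rep = 15·(-4,2)/20² = (-0.1500,0.0750)
F = F_att + ΣF_rep = (-0.1500,7.0750)
Δp = p'−p = (-0.0300,1.4150); α = Δx/Fx = (-3/100) / (-3/20) = 1/5
check: Δy/Fy = (283/200) / (283/40) = 1/5 ✓

α = 1/5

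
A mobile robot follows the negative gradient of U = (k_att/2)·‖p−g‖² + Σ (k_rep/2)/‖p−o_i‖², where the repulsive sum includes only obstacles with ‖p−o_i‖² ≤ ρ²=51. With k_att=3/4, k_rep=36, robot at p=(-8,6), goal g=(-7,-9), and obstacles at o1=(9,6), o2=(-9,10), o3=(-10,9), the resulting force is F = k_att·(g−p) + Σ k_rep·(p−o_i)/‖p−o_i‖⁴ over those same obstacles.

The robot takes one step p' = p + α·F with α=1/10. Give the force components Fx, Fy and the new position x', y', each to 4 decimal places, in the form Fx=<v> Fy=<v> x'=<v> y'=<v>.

Fx=1.3006 Fy=-12.3873 x'=-7.8699 y'=4.7613

F_att = 3/4·(g−p) = 3/4·(1,-15) = (0.7500,-11.2500)
o1: d²=289 > ρ²=51 → inactive
o2: d²=17 ≤ ρ²=51; F_rep = 36·(1,-4)/17² = (0.1246,-0.4983)
o3: d²=13 ≤ ρ²=51; F_rep = 36·(2,-3)/13² = (0.4260,-0.6391)
F = F_att + ΣF_rep = (1.3006,-12.3873)
p' = p + 1/10·F = (-7.8699,4.7613)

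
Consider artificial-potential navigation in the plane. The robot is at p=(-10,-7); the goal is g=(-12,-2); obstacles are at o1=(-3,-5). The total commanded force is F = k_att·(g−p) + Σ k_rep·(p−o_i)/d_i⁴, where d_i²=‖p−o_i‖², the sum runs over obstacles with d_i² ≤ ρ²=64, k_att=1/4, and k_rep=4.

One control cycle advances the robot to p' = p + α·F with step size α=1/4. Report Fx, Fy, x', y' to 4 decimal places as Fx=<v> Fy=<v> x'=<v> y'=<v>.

Fx=-0.5100 Fy=1.2472 x'=-10.1275 y'=-6.6882

F_att = 1/4·(g−p) = 1/4·(-2,5) = (-0.5000,1.2500)
o1: d²=53 ≤ ρ²=64; F_rep = 4·(-7,-2)/53² = (-0.0100,-0.0028)
F = F_att + ΣF_rep = (-0.5100,1.2472)
p' = p + 1/4·F = (-10.1275,-6.6882)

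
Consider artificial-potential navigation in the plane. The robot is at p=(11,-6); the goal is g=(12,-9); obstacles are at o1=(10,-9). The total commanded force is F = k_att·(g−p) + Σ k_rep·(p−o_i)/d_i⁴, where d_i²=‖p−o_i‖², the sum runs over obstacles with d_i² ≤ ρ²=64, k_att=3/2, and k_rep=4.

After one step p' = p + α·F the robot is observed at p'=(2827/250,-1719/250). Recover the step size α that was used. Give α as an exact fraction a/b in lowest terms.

F_att = 3/2·(g−p) = 3/2·(1,-3) = (1.5000,-4.5000)
o1: d²=10 ≤ ρ²=64; F_rep = 4·(1,3)/10² = (0.0400,0.1200)
F = F_att + ΣF_rep = (1.5400,-4.3800)
Δp = p'−p = (0.3080,-0.8760); α = Δx/Fx = (77/250) / (77/50) = 1/5
check: Δy/Fy = (-219/250) / (-219/50) = 1/5 ✓

α = 1/5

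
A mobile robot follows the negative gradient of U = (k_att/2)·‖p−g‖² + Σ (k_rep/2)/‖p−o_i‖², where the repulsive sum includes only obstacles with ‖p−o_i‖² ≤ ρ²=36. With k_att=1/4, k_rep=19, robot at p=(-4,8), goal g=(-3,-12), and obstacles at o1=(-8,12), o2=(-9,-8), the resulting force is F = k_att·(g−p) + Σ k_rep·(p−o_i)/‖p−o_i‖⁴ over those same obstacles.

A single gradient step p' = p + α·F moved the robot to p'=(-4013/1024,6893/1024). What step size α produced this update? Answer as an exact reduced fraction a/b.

F_att = 1/4·(g−p) = 1/4·(1,-20) = (0.2500,-5.0000)
o1: d²=32 ≤ ρ²=36; F_rep = 19·(4,-4)/32² = (0.0742,-0.0742)
o2: d²=281 > ρ²=36 → inactive
F = F_att + ΣF_rep = (0.3242,-5.0742)
Δp = p'−p = (0.0811,-1.2686); α = Δx/Fx = (83/1024) / (83/256) = 1/4
check: Δy/Fy = (-1299/1024) / (-1299/256) = 1/4 ✓

α = 1/4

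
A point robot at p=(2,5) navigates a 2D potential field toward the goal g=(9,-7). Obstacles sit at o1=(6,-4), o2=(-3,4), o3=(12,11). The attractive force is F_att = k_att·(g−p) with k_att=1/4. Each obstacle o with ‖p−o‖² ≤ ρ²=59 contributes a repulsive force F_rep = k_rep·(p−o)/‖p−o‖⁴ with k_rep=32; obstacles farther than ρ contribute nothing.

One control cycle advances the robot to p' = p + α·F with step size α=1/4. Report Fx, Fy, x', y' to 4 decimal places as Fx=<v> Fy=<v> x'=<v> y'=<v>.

F_att = 1/4·(g−p) = 1/4·(7,-12) = (1.7500,-3.0000)
o1: d²=97 > ρ²=59 → inactive
o2: d²=26 ≤ ρ²=59; F_rep = 32·(5,1)/26² = (0.2367,0.0473)
o3: d²=136 > ρ²=59 → inactive
F = F_att + ΣF_rep = (1.9867,-2.9527)
p' = p + 1/4·F = (2.4967,4.2618)

Fx=1.9867 Fy=-2.9527 x'=2.4967 y'=4.2618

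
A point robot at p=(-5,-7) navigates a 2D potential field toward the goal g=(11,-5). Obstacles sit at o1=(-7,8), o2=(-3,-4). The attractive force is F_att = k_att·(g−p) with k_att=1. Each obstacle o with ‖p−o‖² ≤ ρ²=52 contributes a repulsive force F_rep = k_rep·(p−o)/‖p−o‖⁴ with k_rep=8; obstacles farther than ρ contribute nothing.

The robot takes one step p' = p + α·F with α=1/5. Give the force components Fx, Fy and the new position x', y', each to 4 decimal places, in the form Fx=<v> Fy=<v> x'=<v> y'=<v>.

Fx=15.9053 Fy=1.8580 x'=-1.8189 y'=-6.6284

F_att = 1·(g−p) = 1·(16,2) = (16.0000,2.0000)
o1: d²=229 > ρ²=52 → inactive
o2: d²=13 ≤ ρ²=52; F_rep = 8·(-2,-3)/13² = (-0.0947,-0.1420)
F = F_att + ΣF_rep = (15.9053,1.8580)
p' = p + 1/5·F = (-1.8189,-6.6284)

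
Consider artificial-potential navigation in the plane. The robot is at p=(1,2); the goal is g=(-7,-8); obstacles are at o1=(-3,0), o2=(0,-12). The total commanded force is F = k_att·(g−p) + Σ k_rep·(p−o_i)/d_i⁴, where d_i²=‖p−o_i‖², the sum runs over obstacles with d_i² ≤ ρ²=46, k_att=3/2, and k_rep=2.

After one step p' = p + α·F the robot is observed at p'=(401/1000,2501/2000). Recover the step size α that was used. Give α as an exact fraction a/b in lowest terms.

α = 1/20

F_att = 3/2·(g−p) = 3/2·(-8,-10) = (-12.0000,-15.0000)
o1: d²=20 ≤ ρ²=46; F_rep = 2·(4,2)/20² = (0.0200,0.0100)
o2: d²=197 > ρ²=46 → inactive
F = F_att + ΣF_rep = (-11.9800,-14.9900)
Δp = p'−p = (-0.5990,-0.7495); α = Δx/Fx = (-599/1000) / (-599/50) = 1/20
check: Δy/Fy = (-1499/2000) / (-1499/100) = 1/20 ✓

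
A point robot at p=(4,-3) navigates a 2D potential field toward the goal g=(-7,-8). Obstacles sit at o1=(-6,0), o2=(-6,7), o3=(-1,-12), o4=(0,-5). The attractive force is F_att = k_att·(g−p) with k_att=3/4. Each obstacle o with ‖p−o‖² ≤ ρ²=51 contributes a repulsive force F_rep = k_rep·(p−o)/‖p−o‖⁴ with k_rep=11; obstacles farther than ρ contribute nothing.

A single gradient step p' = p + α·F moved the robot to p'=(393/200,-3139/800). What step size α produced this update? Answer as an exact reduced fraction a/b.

F_att = 3/4·(g−p) = 3/4·(-11,-5) = (-8.2500,-3.7500)
o1: d²=109 > ρ²=51 → inactive
o2: d²=200 > ρ²=51 → inactive
o3: d²=106 > ρ²=51 → inactive
o4: d²=20 ≤ ρ²=51; F_rep = 11·(4,2)/20² = (0.1100,0.0550)
F = F_att + ΣF_rep = (-8.1400,-3.6950)
Δp = p'−p = (-2.0350,-0.9237); α = Δx/Fx = (-407/200) / (-407/50) = 1/4
check: Δy/Fy = (-739/800) / (-739/200) = 1/4 ✓

α = 1/4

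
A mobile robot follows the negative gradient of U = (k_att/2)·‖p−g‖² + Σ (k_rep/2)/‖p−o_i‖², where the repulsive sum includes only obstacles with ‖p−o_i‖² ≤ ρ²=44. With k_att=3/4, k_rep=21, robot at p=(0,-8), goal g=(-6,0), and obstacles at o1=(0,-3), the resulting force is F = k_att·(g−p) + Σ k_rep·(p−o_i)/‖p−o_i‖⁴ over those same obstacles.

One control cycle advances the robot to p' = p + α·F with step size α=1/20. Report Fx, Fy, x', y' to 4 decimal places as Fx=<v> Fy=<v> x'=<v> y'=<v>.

F_att = 3/4·(g−p) = 3/4·(-6,8) = (-4.5000,6.0000)
o1: d²=25 ≤ ρ²=44; F_rep = 21·(0,-5)/25² = (0.0000,-0.1680)
F = F_att + ΣF_rep = (-4.5000,5.8320)
p' = p + 1/20·F = (-0.2250,-7.7084)

Fx=-4.5000 Fy=5.8320 x'=-0.2250 y'=-7.7084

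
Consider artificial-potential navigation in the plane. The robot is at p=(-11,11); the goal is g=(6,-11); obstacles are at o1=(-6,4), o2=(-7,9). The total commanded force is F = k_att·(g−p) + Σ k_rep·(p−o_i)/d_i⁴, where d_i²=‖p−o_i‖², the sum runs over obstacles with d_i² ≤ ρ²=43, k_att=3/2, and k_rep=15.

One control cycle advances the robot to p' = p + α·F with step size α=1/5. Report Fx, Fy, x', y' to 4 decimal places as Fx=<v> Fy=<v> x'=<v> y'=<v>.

F_att = 3/2·(g−p) = 3/2·(17,-22) = (25.5000,-33.0000)
o1: d²=74 > ρ²=43 → inactive
o2: d²=20 ≤ ρ²=43; F_rep = 15·(-4,2)/20² = (-0.1500,0.0750)
F = F_att + ΣF_rep = (25.3500,-32.9250)
p' = p + 1/5·F = (-5.9300,4.4150)

Fx=25.3500 Fy=-32.9250 x'=-5.9300 y'=4.4150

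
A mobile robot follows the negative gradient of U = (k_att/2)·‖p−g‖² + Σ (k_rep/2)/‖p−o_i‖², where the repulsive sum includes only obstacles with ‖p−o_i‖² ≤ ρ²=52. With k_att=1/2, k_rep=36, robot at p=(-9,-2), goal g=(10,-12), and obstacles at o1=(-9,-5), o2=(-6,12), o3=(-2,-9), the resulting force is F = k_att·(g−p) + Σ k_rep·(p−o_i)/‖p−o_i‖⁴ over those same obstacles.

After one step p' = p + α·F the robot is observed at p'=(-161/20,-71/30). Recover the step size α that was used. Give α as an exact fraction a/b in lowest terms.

F_att = 1/2·(g−p) = 1/2·(19,-10) = (9.5000,-5.0000)
o1: d²=9 ≤ ρ²=52; F_rep = 36·(0,3)/9² = (0.0000,1.3333)
o2: d²=205 > ρ²=52 → inactive
o3: d²=98 > ρ²=52 → inactive
F = F_att + ΣF_rep = (9.5000,-3.6667)
Δp = p'−p = (0.9500,-0.3667); α = Δx/Fx = (19/20) / (19/2) = 1/10
check: Δy/Fy = (-11/30) / (-11/3) = 1/10 ✓

α = 1/10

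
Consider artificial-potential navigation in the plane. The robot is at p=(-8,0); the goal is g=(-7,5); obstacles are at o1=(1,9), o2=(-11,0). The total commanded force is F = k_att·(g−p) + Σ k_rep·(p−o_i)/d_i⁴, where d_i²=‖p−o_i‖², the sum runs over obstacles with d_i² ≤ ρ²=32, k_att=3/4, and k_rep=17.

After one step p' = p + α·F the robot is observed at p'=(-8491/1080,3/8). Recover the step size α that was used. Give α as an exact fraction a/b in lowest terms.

α = 1/10

F_att = 3/4·(g−p) = 3/4·(1,5) = (0.7500,3.7500)
o1: d²=162 > ρ²=32 → inactive
o2: d²=9 ≤ ρ²=32; F_rep = 17·(3,0)/9² = (0.6296,0.0000)
F = F_att + ΣF_rep = (1.3796,3.7500)
Δp = p'−p = (0.1380,0.3750); α = Δx/Fx = (149/1080) / (149/108) = 1/10
check: Δy/Fy = (3/8) / (15/4) = 1/10 ✓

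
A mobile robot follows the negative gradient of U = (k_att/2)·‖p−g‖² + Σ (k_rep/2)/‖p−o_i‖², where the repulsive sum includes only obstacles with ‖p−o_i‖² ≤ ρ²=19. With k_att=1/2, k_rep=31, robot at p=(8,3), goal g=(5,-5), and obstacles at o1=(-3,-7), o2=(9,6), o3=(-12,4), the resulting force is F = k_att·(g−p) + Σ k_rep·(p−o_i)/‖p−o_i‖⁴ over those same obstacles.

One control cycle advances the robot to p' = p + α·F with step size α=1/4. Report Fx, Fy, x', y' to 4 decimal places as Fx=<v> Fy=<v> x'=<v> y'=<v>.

Fx=-1.8100 Fy=-4.9300 x'=7.5475 y'=1.7675

F_att = 1/2·(g−p) = 1/2·(-3,-8) = (-1.5000,-4.0000)
o1: d²=221 > ρ²=19 → inactive
o2: d²=10 ≤ ρ²=19; F_rep = 31·(-1,-3)/10² = (-0.3100,-0.9300)
o3: d²=401 > ρ²=19 → inactive
F = F_att + ΣF_rep = (-1.8100,-4.9300)
p' = p + 1/4·F = (7.5475,1.7675)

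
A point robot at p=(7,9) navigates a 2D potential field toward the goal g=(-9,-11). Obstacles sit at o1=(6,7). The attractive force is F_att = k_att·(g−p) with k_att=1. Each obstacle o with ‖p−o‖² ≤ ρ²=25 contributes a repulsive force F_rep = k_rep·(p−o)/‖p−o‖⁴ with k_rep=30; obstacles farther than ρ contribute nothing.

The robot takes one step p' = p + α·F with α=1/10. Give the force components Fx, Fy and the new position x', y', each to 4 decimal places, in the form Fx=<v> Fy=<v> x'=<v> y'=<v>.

F_att = 1·(g−p) = 1·(-16,-20) = (-16.0000,-20.0000)
o1: d²=5 ≤ ρ²=25; F_rep = 30·(1,2)/5² = (1.2000,2.4000)
F = F_att + ΣF_rep = (-14.8000,-17.6000)
p' = p + 1/10·F = (5.5200,7.2400)

Fx=-14.8000 Fy=-17.6000 x'=5.5200 y'=7.2400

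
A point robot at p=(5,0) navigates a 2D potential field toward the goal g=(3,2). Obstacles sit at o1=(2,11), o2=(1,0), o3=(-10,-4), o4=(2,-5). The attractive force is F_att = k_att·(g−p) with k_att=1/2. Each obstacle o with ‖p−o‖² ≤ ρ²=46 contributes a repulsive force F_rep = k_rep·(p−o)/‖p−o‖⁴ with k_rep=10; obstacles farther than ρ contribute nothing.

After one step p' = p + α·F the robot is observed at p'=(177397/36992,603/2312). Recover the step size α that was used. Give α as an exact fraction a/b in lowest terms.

F_att = 1/2·(g−p) = 1/2·(-2,2) = (-1.0000,1.0000)
o1: d²=130 > ρ²=46 → inactive
o2: d²=16 ≤ ρ²=46; F_rep = 10·(4,0)/16² = (0.1562,0.0000)
o3: d²=241 > ρ²=46 → inactive
o4: d²=34 ≤ ρ²=46; F_rep = 10·(3,5)/34² = (0.0260,0.0433)
F = F_att + ΣF_rep = (-0.8178,1.0433)
Δp = p'−p = (-0.2044,0.2608); α = Δx/Fx = (-7563/36992) / (-7563/9248) = 1/4
check: Δy/Fy = (603/2312) / (603/578) = 1/4 ✓

α = 1/4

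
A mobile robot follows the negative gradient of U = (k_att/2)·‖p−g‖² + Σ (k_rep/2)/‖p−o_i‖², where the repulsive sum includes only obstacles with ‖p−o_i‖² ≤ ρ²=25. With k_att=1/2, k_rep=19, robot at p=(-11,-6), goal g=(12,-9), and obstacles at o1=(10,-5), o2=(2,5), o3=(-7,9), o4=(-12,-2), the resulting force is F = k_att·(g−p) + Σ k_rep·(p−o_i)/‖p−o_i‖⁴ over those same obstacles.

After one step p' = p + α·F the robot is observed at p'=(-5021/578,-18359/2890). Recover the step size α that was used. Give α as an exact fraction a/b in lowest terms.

α = 1/5

F_att = 1/2·(g−p) = 1/2·(23,-3) = (11.5000,-1.5000)
o1: d²=442 > ρ²=25 → inactive
o2: d²=290 > ρ²=25 → inactive
o3: d²=241 > ρ²=25 → inactive
o4: d²=17 ≤ ρ²=25; F_rep = 19·(1,-4)/17² = (0.0657,-0.2630)
F = F_att + ΣF_rep = (11.5657,-1.7630)
Δp = p'−p = (2.3131,-0.3526); α = Δx/Fx = (1337/578) / (6685/578) = 1/5
check: Δy/Fy = (-1019/2890) / (-1019/578) = 1/5 ✓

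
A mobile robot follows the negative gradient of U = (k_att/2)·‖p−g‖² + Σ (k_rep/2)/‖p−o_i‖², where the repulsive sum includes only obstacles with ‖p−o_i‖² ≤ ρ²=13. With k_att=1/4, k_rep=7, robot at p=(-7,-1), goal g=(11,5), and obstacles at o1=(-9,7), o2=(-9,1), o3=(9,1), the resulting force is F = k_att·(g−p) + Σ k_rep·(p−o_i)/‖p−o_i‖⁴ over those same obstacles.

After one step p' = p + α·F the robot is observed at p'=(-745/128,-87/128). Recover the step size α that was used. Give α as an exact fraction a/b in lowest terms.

α = 1/4

F_att = 1/4·(g−p) = 1/4·(18,6) = (4.5000,1.5000)
o1: d²=68 > ρ²=13 → inactive
o2: d²=8 ≤ ρ²=13; F_rep = 7·(2,-2)/8² = (0.2188,-0.2188)
o3: d²=260 > ρ²=13 → inactive
F = F_att + ΣF_rep = (4.7188,1.2812)
Δp = p'−p = (1.1797,0.3203); α = Δx/Fx = (151/128) / (151/32) = 1/4
check: Δy/Fy = (41/128) / (41/32) = 1/4 ✓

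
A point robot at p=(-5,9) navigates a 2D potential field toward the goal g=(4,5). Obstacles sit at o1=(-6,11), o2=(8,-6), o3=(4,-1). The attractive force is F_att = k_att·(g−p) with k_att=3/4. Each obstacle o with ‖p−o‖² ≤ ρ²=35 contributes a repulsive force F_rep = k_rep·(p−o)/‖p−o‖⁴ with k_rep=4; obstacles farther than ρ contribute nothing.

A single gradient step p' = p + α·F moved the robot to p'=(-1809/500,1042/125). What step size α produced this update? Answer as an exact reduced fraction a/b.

α = 1/5

F_att = 3/4·(g−p) = 3/4·(9,-4) = (6.7500,-3.0000)
o1: d²=5 ≤ ρ²=35; F_rep = 4·(1,-2)/5² = (0.1600,-0.3200)
o2: d²=394 > ρ²=35 → inactive
o3: d²=181 > ρ²=35 → inactive
F = F_att + ΣF_rep = (6.9100,-3.3200)
Δp = p'−p = (1.3820,-0.6640); α = Δx/Fx = (691/500) / (691/100) = 1/5
check: Δy/Fy = (-83/125) / (-83/25) = 1/5 ✓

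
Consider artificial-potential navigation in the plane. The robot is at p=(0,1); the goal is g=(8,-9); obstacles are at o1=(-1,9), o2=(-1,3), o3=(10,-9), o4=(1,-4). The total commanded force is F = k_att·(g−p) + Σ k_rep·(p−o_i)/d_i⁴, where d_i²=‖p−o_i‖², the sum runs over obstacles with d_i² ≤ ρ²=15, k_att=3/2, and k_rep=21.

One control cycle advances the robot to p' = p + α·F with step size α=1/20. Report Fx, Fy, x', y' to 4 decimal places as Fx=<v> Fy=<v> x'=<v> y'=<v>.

Fx=12.8400 Fy=-16.6800 x'=0.6420 y'=0.1660

F_att = 3/2·(g−p) = 3/2·(8,-10) = (12.0000,-15.0000)
o1: d²=65 > ρ²=15 → inactive
o2: d²=5 ≤ ρ²=15; F_rep = 21·(1,-2)/5² = (0.8400,-1.6800)
o3: d²=200 > ρ²=15 → inactive
o4: d²=26 > ρ²=15 → inactive
F = F_att + ΣF_rep = (12.8400,-16.6800)
p' = p + 1/20·F = (0.6420,0.1660)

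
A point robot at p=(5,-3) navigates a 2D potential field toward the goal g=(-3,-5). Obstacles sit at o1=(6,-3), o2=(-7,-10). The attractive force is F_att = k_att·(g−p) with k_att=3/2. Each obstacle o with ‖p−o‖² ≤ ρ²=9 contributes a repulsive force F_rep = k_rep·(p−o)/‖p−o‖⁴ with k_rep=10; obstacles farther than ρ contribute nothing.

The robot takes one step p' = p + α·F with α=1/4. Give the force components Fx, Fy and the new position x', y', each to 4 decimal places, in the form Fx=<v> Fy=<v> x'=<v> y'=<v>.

Fx=-22.0000 Fy=-3.0000 x'=-0.5000 y'=-3.7500

F_att = 3/2·(g−p) = 3/2·(-8,-2) = (-12.0000,-3.0000)
o1: d²=1 ≤ ρ²=9; F_rep = 10·(-1,0)/1² = (-10.0000,0.0000)
o2: d²=193 > ρ²=9 → inactive
F = F_att + ΣF_rep = (-22.0000,-3.0000)
p' = p + 1/4·F = (-0.5000,-3.7500)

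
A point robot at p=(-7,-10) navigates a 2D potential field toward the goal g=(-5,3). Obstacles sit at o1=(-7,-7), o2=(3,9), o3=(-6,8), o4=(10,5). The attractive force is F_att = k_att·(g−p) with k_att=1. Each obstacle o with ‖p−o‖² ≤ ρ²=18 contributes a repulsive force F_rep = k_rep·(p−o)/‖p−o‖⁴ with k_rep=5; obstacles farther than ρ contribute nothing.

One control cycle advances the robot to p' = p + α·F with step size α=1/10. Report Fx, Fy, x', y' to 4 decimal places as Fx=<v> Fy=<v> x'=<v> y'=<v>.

Fx=2.0000 Fy=12.8148 x'=-6.8000 y'=-8.7185

F_att = 1·(g−p) = 1·(2,13) = (2.0000,13.0000)
o1: d²=9 ≤ ρ²=18; F_rep = 5·(0,-3)/9² = (0.0000,-0.1852)
o2: d²=461 > ρ²=18 → inactive
o3: d²=325 > ρ²=18 → inactive
o4: d²=514 > ρ²=18 → inactive
F = F_att + ΣF_rep = (2.0000,12.8148)
p' = p + 1/10·F = (-6.8000,-8.7185)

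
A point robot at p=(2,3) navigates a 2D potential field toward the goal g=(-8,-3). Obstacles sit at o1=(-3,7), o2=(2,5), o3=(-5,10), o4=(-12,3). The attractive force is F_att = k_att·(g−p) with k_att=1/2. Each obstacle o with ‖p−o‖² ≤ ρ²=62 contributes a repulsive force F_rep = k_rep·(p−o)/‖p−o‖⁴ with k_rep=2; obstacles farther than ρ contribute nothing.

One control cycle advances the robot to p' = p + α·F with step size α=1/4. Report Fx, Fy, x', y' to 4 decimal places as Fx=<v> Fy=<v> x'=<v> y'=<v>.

Fx=-4.9941 Fy=-3.2548 x'=0.7515 y'=2.1863

F_att = 1/2·(g−p) = 1/2·(-10,-6) = (-5.0000,-3.0000)
o1: d²=41 ≤ ρ²=62; F_rep = 2·(5,-4)/41² = (0.0059,-0.0048)
o2: d²=4 ≤ ρ²=62; F_rep = 2·(0,-2)/4² = (0.0000,-0.2500)
o3: d²=98 > ρ²=62 → inactive
o4: d²=196 > ρ²=62 → inactive
F = F_att + ΣF_rep = (-4.9941,-3.2548)
p' = p + 1/4·F = (0.7515,2.1863)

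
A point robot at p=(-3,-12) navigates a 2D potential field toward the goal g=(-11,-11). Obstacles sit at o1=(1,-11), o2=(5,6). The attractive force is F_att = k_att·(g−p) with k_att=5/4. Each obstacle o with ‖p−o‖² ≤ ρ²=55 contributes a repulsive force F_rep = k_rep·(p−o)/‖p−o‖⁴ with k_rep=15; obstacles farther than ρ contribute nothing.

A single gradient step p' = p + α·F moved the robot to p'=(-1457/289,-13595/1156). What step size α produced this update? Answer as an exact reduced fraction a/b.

α = 1/5

F_att = 5/4·(g−p) = 5/4·(-8,1) = (-10.0000,1.2500)
o1: d²=17 ≤ ρ²=55; F_rep = 15·(-4,-1)/17² = (-0.2076,-0.0519)
o2: d²=388 > ρ²=55 → inactive
F = F_att + ΣF_rep = (-10.2076,1.1981)
Δp = p'−p = (-2.0415,0.2396); α = Δx/Fx = (-590/289) / (-2950/289) = 1/5
check: Δy/Fy = (277/1156) / (1385/1156) = 1/5 ✓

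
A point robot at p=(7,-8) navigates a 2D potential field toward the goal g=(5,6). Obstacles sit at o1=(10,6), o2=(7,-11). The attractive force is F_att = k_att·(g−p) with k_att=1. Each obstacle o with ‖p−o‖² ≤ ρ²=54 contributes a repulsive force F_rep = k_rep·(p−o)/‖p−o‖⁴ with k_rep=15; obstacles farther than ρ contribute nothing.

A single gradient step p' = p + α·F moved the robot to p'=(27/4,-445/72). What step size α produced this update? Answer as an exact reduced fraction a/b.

α = 1/8

F_att = 1·(g−p) = 1·(-2,14) = (-2.0000,14.0000)
o1: d²=205 > ρ²=54 → inactive
o2: d²=9 ≤ ρ²=54; F_rep = 15·(0,3)/9² = (0.0000,0.5556)
F = F_att + ΣF_rep = (-2.0000,14.5556)
Δp = p'−p = (-0.2500,1.8194); α = Δx/Fx = (-1/4) / (-2) = 1/8
check: Δy/Fy = (131/72) / (131/9) = 1/8 ✓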